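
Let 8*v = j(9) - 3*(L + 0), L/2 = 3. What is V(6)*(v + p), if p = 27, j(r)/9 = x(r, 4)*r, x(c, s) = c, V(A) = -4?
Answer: -927/2 ≈ -463.50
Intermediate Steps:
L = 6 (L = 2*3 = 6)
j(r) = 9*r² (j(r) = 9*(r*r) = 9*r²)
v = 711/8 (v = (9*9² - 3*(6 + 0))/8 = (9*81 - 3*6)/8 = (729 - 18)/8 = (⅛)*711 = 711/8 ≈ 88.875)
V(6)*(v + p) = -4*(711/8 + 27) = -4*927/8 = -927/2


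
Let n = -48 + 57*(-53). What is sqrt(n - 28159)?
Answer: 2*I*sqrt(7807) ≈ 176.71*I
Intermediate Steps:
n = -3069 (n = -48 - 3021 = -3069)
sqrt(n - 28159) = sqrt(-3069 - 28159) = sqrt(-31228) = 2*I*sqrt(7807)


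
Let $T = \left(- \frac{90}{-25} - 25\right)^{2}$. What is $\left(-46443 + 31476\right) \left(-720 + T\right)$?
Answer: $\frac{98048817}{25} \approx 3.922 \cdot 10^{6}$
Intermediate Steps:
$T = \frac{11449}{25}$ ($T = \left(\left(-90\right) \left(- \frac{1}{25}\right) - 25\right)^{2} = \left(\frac{18}{5} - 25\right)^{2} = \left(- \frac{107}{5}\right)^{2} = \frac{11449}{25} \approx 457.96$)
$\left(-46443 + 31476\right) \left(-720 + T\right) = \left(-46443 + 31476\right) \left(-720 + \frac{11449}{25}\right) = \left(-14967\right) \left(- \frac{6551}{25}\right) = \frac{98048817}{25}$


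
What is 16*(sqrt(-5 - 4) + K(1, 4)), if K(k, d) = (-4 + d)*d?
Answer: 48*I ≈ 48.0*I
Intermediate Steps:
K(k, d) = d*(-4 + d)
16*(sqrt(-5 - 4) + K(1, 4)) = 16*(sqrt(-5 - 4) + 4*(-4 + 4)) = 16*(sqrt(-9) + 4*0) = 16*(3*I + 0) = 16*(3*I) = 48*I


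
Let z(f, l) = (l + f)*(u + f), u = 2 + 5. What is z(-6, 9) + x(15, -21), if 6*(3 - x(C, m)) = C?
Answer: 7/2 ≈ 3.5000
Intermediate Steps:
u = 7
x(C, m) = 3 - C/6
z(f, l) = (7 + f)*(f + l) (z(f, l) = (l + f)*(7 + f) = (f + l)*(7 + f) = (7 + f)*(f + l))
z(-6, 9) + x(15, -21) = ((-6)² + 7*(-6) + 7*9 - 6*9) + (3 - ⅙*15) = (36 - 42 + 63 - 54) + (3 - 5/2) = 3 + ½ = 7/2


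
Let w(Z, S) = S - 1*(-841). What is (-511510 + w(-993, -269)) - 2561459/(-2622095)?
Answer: -1339725413651/2622095 ≈ -5.1094e+5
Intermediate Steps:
w(Z, S) = 841 + S (w(Z, S) = S + 841 = 841 + S)
(-511510 + w(-993, -269)) - 2561459/(-2622095) = (-511510 + (841 - 269)) - 2561459/(-2622095) = (-511510 + 572) - 2561459*(-1/2622095) = -510938 + 2561459/2622095 = -1339725413651/2622095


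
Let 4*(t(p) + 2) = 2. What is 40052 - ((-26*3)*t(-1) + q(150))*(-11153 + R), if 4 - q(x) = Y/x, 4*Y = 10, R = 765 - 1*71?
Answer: 78325001/60 ≈ 1.3054e+6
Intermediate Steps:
R = 694 (R = 765 - 71 = 694)
Y = 5/2 (Y = (¼)*10 = 5/2 ≈ 2.5000)
t(p) = -3/2 (t(p) = -2 + (¼)*2 = -2 + ½ = -3/2)
q(x) = 4 - 5/(2*x)
40052 - ((-26*3)*t(-1) + q(150))*(-11153 + R) = 40052 - (-26*3*(-3/2) + (4 - 5/2/150))*(-11153 + 694) = 40052 - (-78*(-3/2) + (4 - 5/2*1/150))*(-10459) = 40052 - (117 + (4 - 1/60))*(-10459) = 40052 - (117 + 239/60)*(-10459) = 40052 - 7259*(-10459)/60 = 40052 - 1*(-75921881/60) = 40052 + 75921881/60 = 78325001/60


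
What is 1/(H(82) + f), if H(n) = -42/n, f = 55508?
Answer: 41/2275807 ≈ 1.8016e-5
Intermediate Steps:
1/(H(82) + f) = 1/(-42/82 + 55508) = 1/(-42*1/82 + 55508) = 1/(-21/41 + 55508) = 1/(2275807/41) = 41/2275807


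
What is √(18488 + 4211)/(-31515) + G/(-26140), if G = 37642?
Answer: -18821/13070 - √22699/31515 ≈ -1.4448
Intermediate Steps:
√(18488 + 4211)/(-31515) + G/(-26140) = √(18488 + 4211)/(-31515) + 37642/(-26140) = √22699*(-1/31515) + 37642*(-1/26140) = -√22699/31515 - 18821/13070 = -18821/13070 - √22699/31515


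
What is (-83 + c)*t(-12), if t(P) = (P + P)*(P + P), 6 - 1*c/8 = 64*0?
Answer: -20160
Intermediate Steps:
c = 48 (c = 48 - 512*0 = 48 - 8*0 = 48 + 0 = 48)
t(P) = 4*P² (t(P) = (2*P)*(2*P) = 4*P²)
(-83 + c)*t(-12) = (-83 + 48)*(4*(-12)²) = -140*144 = -35*576 = -20160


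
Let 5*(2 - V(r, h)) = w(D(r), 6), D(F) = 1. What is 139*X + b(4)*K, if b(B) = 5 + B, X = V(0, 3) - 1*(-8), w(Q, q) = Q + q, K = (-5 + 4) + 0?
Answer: 5932/5 ≈ 1186.4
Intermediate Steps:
K = -1 (K = -1 + 0 = -1)
V(r, h) = 3/5 (V(r, h) = 2 - (1 + 6)/5 = 2 - 1/5*7 = 2 - 7/5 = 3/5)
X = 43/5 (X = 3/5 - 1*(-8) = 3/5 + 8 = 43/5 ≈ 8.6000)
139*X + b(4)*K = 139*(43/5) + (5 + 4)*(-1) = 5977/5 + 9*(-1) = 5977/5 - 9 = 5932/5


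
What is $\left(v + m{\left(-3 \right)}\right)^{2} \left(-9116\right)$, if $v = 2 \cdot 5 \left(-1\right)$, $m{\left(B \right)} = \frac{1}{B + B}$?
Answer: $- \frac{8480159}{9} \approx -9.4224 \cdot 10^{5}$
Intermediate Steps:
$m{\left(B \right)} = \frac{1}{2 B}$
$v = -10$ ($v = 10 \left(-1\right) = -10$)
$\left(v + m{\left(-3 \right)}\right)^{2} \left(-9116\right) = \left(-10 + \frac{1}{2 \left(-3\right)}\right)^{2} \left(-9116\right) = \left(-10 + \frac{1}{2} \left(- \frac{1}{3}\right)\right)^{2} \left(-9116\right) = \left(-10 - \frac{1}{6}\right)^{2} \left(-9116\right) = \left(- \frac{61}{6}\right)^{2} \left(-9116\right) = \frac{3721}{36} \left(-9116\right) = - \frac{8480159}{9}$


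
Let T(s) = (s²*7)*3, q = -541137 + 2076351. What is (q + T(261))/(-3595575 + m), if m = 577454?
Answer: -2965755/3018121 ≈ -0.98265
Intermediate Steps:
q = 1535214
T(s) = 21*s² (T(s) = (7*s²)*3 = 21*s²)
(q + T(261))/(-3595575 + m) = (1535214 + 21*261²)/(-3595575 + 577454) = (1535214 + 21*68121)/(-3018121) = (1535214 + 1430541)*(-1/3018121) = 2965755*(-1/3018121) = -2965755/3018121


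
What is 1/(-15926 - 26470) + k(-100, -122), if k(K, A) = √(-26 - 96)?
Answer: -1/42396 + I*√122 ≈ -2.3587e-5 + 11.045*I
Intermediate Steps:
k(K, A) = I*√122 (k(K, A) = √(-122) = I*√122)
1/(-15926 - 26470) + k(-100, -122) = 1/(-15926 - 26470) + I*√122 = 1/(-42396) + I*√122 = -1/42396 + I*√122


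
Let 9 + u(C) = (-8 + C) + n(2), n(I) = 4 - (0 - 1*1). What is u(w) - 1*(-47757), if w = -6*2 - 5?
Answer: 47728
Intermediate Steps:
n(I) = 5 (n(I) = 4 - (0 - 1) = 4 - 1*(-1) = 4 + 1 = 5)
w = -17 (w = -12 - 5 = -17)
u(C) = -12 + C (u(C) = -9 + ((-8 + C) + 5) = -9 + (-3 + C) = -12 + C)
u(w) - 1*(-47757) = (-12 - 17) - 1*(-47757) = -29 + 47757 = 47728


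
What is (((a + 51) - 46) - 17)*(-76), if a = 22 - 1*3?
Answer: -532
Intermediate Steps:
a = 19 (a = 22 - 3 = 19)
(((a + 51) - 46) - 17)*(-76) = (((19 + 51) - 46) - 17)*(-76) = ((70 - 46) - 17)*(-76) = (24 - 17)*(-76) = 7*(-76) = -532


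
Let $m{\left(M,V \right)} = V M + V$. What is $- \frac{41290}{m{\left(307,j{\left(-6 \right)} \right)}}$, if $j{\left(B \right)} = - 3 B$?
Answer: $- \frac{20645}{2772} \approx -7.4477$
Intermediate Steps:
$m{\left(M,V \right)} = V + M V$ ($m{\left(M,V \right)} = M V + V = V + M V$)
$- \frac{41290}{m{\left(307,j{\left(-6 \right)} \right)}} = - \frac{41290}{\left(-3\right) \left(-6\right) \left(1 + 307\right)} = - \frac{41290}{18 \cdot 308} = - \frac{41290}{5544} = \left(-41290\right) \frac{1}{5544} = - \frac{20645}{2772}$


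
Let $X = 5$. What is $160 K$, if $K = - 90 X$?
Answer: $-72000$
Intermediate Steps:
$K = -450$ ($K = \left(-90\right) 5 = -450$)
$160 K = 160 \left(-450\right) = -72000$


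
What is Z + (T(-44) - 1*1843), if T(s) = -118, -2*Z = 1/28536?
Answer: -111918193/57072 ≈ -1961.0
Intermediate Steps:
Z = -1/57072 (Z = -½/28536 = -½*1/28536 = -1/57072 ≈ -1.7522e-5)
Z + (T(-44) - 1*1843) = -1/57072 + (-118 - 1*1843) = -1/57072 + (-118 - 1843) = -1/57072 - 1961 = -111918193/57072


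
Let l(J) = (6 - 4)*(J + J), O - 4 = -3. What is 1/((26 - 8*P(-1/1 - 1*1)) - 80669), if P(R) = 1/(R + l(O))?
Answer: -1/80647 ≈ -1.2400e-5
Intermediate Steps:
O = 1 (O = 4 - 3 = 1)
l(J) = 4*J (l(J) = 2*(2*J) = 4*J)
P(R) = 1/(4 + R) (P(R) = 1/(R + 4*1) = 1/(R + 4) = 1/(4 + R))
1/((26 - 8*P(-1/1 - 1*1)) - 80669) = 1/((26 - 8/(4 + (-1/1 - 1*1))) - 80669) = 1/((26 - 8/(4 + (-1*1 - 1))) - 80669) = 1/((26 - 8/(4 + (-1 - 1))) - 80669) = 1/((26 - 8/(4 - 2)) - 80669) = 1/((26 - 8/2) - 80669) = 1/((26 - 8*½) - 80669) = 1/((26 - 4) - 80669) = 1/(22 - 80669) = 1/(-80647) = -1/80647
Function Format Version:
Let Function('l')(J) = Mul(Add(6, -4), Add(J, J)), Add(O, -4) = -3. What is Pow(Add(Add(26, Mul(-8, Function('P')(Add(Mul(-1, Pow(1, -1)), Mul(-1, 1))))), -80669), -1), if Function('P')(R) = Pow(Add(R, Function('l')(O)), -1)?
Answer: Rational(-1, 80647) ≈ -1.2400e-5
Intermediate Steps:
O = 1 (O = Add(4, -3) = 1)
Function('l')(J) = Mul(4, J) (Function('l')(J) = Mul(2, Mul(2, J)) = Mul(4, J))
Function('P')(R) = Pow(Add(4, R), -1) (Function('P')(R) = Pow(Add(R, Mul(4, 1)), -1) = Pow(Add(R, 4), -1) = Pow(Add(4, R), -1))
Pow(Add(Add(26, Mul(-8, Function('P')(Add(Mul(-1, Pow(1, -1)), Mul(-1, 1))))), -80669), -1) = Pow(Add(Add(26, Mul(-8, Pow(Add(4, Add(Mul(-1, Pow(1, -1)), Mul(-1, 1))), -1))), -80669), -1) = Pow(Add(Add(26, Mul(-8, Pow(Add(4, Add(Mul(-1, 1), -1)), -1))), -80669), -1) = Pow(Add(Add(26, Mul(-8, Pow(Add(4, Add(-1, -1)), -1))), -80669), -1) = Pow(Add(Add(26, Mul(-8, Pow(Add(4, -2), -1))), -80669), -1) = Pow(Add(Add(26, Mul(-8, Pow(2, -1))), -80669), -1) = Pow(Add(Add(26, Mul(-8, Rational(1, 2))), -80669), -1) = Pow(Add(Add(26, -4), -80669), -1) = Pow(Add(22, -80669), -1) = Pow(-80647, -1) = Rational(-1, 80647)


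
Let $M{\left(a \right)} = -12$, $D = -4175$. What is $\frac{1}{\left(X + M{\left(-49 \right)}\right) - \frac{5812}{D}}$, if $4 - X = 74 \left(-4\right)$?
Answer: $\frac{4175}{1208212} \approx 0.0034555$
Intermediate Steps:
$X = 300$ ($X = 4 - 74 \left(-4\right) = 4 - -296 = 4 + 296 = 300$)
$\frac{1}{\left(X + M{\left(-49 \right)}\right) - \frac{5812}{D}} = \frac{1}{\left(300 - 12\right) - \frac{5812}{-4175}} = \frac{1}{288 - - \frac{5812}{4175}} = \frac{1}{288 + \frac{5812}{4175}} = \frac{1}{\frac{1208212}{4175}} = \frac{4175}{1208212}$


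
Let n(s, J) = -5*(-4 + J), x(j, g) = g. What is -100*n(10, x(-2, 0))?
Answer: -2000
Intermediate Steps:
n(s, J) = 20 - 5*J
-100*n(10, x(-2, 0)) = -100*(20 - 5*0) = -100*(20 + 0) = -100*20 = -2000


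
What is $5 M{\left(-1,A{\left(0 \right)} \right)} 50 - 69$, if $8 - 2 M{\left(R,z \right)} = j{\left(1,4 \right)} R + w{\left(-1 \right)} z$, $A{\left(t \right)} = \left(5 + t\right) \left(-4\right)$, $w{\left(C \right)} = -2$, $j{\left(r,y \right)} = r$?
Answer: $-3944$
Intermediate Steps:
$A{\left(t \right)} = -20 - 4 t$
$M{\left(R,z \right)} = 4 + z - \frac{R}{2}$ ($M{\left(R,z \right)} = 4 - \frac{1 R - 2 z}{2} = 4 - \frac{R - 2 z}{2} = 4 - \left(\frac{R}{2} - z\right) = 4 + z - \frac{R}{2}$)
$5 M{\left(-1,A{\left(0 \right)} \right)} 50 - 69 = 5 \left(4 - 20 - - \frac{1}{2}\right) 50 - 69 = 5 \left(4 + \left(-20 + 0\right) + \frac{1}{2}\right) 50 - 69 = 5 \left(4 - 20 + \frac{1}{2}\right) 50 - 69 = 5 \left(- \frac{31}{2}\right) 50 - 69 = \left(- \frac{155}{2}\right) 50 - 69 = -3875 - 69 = -3944$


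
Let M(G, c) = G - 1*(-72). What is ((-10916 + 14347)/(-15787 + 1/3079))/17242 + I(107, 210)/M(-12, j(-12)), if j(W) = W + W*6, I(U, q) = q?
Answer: 2933346791635/838102101624 ≈ 3.5000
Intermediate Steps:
j(W) = 7*W (j(W) = W + 6*W = 7*W)
M(G, c) = 72 + G (M(G, c) = G + 72 = 72 + G)
((-10916 + 14347)/(-15787 + 1/3079))/17242 + I(107, 210)/M(-12, j(-12)) = ((-10916 + 14347)/(-15787 + 1/3079))/17242 + 210/(72 - 12) = (3431/(-15787 + 1/3079))*(1/17242) + 210/60 = (3431/(-48608172/3079))*(1/17242) + 210*(1/60) = (3431*(-3079/48608172))*(1/17242) + 7/2 = -10564049/48608172*1/17242 + 7/2 = -10564049/838102101624 + 7/2 = 2933346791635/838102101624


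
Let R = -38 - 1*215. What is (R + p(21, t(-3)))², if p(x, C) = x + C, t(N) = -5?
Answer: 56169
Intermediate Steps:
p(x, C) = C + x
R = -253 (R = -38 - 215 = -253)
(R + p(21, t(-3)))² = (-253 + (-5 + 21))² = (-253 + 16)² = (-237)² = 56169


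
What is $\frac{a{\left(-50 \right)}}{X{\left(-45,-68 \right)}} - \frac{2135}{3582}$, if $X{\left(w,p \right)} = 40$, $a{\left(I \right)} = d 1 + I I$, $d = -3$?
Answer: $\frac{4429427}{71640} \approx 61.829$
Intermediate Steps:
$a{\left(I \right)} = -3 + I^{2}$ ($a{\left(I \right)} = \left(-3\right) 1 + I I = -3 + I^{2}$)
$\frac{a{\left(-50 \right)}}{X{\left(-45,-68 \right)}} - \frac{2135}{3582} = \frac{-3 + \left(-50\right)^{2}}{40} - \frac{2135}{3582} = \left(-3 + 2500\right) \frac{1}{40} - \frac{2135}{3582} = 2497 \cdot \frac{1}{40} - \frac{2135}{3582} = \frac{2497}{40} - \frac{2135}{3582} = \frac{4429427}{71640}$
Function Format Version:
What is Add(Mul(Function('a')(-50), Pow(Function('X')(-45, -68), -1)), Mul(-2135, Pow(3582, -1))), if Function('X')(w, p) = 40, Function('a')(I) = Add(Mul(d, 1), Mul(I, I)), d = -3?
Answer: Rational(4429427, 71640) ≈ 61.829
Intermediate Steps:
Function('a')(I) = Add(-3, Pow(I, 2)) (Function('a')(I) = Add(Mul(-3, 1), Mul(I, I)) = Add(-3, Pow(I, 2)))
Add(Mul(Function('a')(-50), Pow(Function('X')(-45, -68), -1)), Mul(-2135, Pow(3582, -1))) = Add(Mul(Add(-3, Pow(-50, 2)), Pow(40, -1)), Mul(-2135, Pow(3582, -1))) = Add(Mul(Add(-3, 2500), Rational(1, 40)), Mul(-2135, Rational(1, 3582))) = Add(Mul(2497, Rational(1, 40)), Rational(-2135, 3582)) = Add(Rational(2497, 40), Rational(-2135, 3582)) = Rational(4429427, 71640)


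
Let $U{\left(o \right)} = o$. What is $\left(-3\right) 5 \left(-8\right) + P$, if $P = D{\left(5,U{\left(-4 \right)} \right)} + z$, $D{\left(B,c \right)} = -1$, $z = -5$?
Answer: $114$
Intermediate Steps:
$P = -6$ ($P = -1 - 5 = -6$)
$\left(-3\right) 5 \left(-8\right) + P = \left(-3\right) 5 \left(-8\right) - 6 = \left(-15\right) \left(-8\right) - 6 = 120 - 6 = 114$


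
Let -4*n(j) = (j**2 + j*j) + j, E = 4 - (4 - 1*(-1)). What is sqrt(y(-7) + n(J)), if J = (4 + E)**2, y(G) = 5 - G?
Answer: I*sqrt(123)/2 ≈ 5.5453*I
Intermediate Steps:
E = -1 (E = 4 - (4 + 1) = 4 - 1*5 = 4 - 5 = -1)
J = 9 (J = (4 - 1)**2 = 3**2 = 9)
n(j) = -j**2/2 - j/4 (n(j) = -((j**2 + j*j) + j)/4 = -((j**2 + j**2) + j)/4 = -(2*j**2 + j)/4 = -(j + 2*j**2)/4 = -j**2/2 - j/4)
sqrt(y(-7) + n(J)) = sqrt((5 - 1*(-7)) - 1/4*9*(1 + 2*9)) = sqrt((5 + 7) - 1/4*9*(1 + 18)) = sqrt(12 - 1/4*9*19) = sqrt(12 - 171/4) = sqrt(-123/4) = I*sqrt(123)/2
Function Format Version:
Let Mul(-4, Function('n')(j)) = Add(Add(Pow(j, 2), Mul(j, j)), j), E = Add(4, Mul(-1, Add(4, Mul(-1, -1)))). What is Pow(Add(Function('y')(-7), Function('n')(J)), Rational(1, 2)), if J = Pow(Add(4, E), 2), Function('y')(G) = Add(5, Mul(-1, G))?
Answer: Mul(Rational(1, 2), I, Pow(123, Rational(1, 2))) ≈ Mul(5.5453, I)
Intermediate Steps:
E = -1 (E = Add(4, Mul(-1, Add(4, 1))) = Add(4, Mul(-1, 5)) = Add(4, -5) = -1)
J = 9 (J = Pow(Add(4, -1), 2) = Pow(3, 2) = 9)
Function('n')(j) = Add(Mul(Rational(-1, 2), Pow(j, 2)), Mul(Rational(-1, 4), j)) (Function('n')(j) = Mul(Rational(-1, 4), Add(Add(Pow(j, 2), Mul(j, j)), j)) = Mul(Rational(-1, 4), Add(Add(Pow(j, 2), Pow(j, 2)), j)) = Mul(Rational(-1, 4), Add(Mul(2, Pow(j, 2)), j)) = Mul(Rational(-1, 4), Add(j, Mul(2, Pow(j, 2)))) = Add(Mul(Rational(-1, 2), Pow(j, 2)), Mul(Rational(-1, 4), j)))
Pow(Add(Function('y')(-7), Function('n')(J)), Rational(1, 2)) = Pow(Add(Add(5, Mul(-1, -7)), Mul(Rational(-1, 4), 9, Add(1, Mul(2, 9)))), Rational(1, 2)) = Pow(Add(Add(5, 7), Mul(Rational(-1, 4), 9, Add(1, 18))), Rational(1, 2)) = Pow(Add(12, Mul(Rational(-1, 4), 9, 19)), Rational(1, 2)) = Pow(Add(12, Rational(-171, 4)), Rational(1, 2)) = Pow(Rational(-123, 4), Rational(1, 2)) = Mul(Rational(1, 2), I, Pow(123, Rational(1, 2)))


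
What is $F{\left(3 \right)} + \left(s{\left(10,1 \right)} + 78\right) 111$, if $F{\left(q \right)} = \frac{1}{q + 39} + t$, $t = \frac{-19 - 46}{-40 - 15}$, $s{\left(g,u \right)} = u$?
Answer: $\frac{4051835}{462} \approx 8770.2$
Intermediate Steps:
$t = \frac{13}{11}$ ($t = - \frac{65}{-55} = \left(-65\right) \left(- \frac{1}{55}\right) = \frac{13}{11} \approx 1.1818$)
$F{\left(q \right)} = \frac{13}{11} + \frac{1}{39 + q}$ ($F{\left(q \right)} = \frac{1}{q + 39} + \frac{13}{11} = \frac{1}{39 + q} + \frac{13}{11} = \frac{13}{11} + \frac{1}{39 + q}$)
$F{\left(3 \right)} + \left(s{\left(10,1 \right)} + 78\right) 111 = \frac{518 + 13 \cdot 3}{11 \left(39 + 3\right)} + \left(1 + 78\right) 111 = \frac{518 + 39}{11 \cdot 42} + 79 \cdot 111 = \frac{1}{11} \cdot \frac{1}{42} \cdot 557 + 8769 = \frac{557}{462} + 8769 = \frac{4051835}{462}$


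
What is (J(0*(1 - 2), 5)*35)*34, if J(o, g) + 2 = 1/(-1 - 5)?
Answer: -7735/3 ≈ -2578.3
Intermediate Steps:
J(o, g) = -13/6 (J(o, g) = -2 + 1/(-1 - 5) = -2 + 1/(-6) = -2 - 1/6 = -13/6)
(J(0*(1 - 2), 5)*35)*34 = -13/6*35*34 = -455/6*34 = -7735/3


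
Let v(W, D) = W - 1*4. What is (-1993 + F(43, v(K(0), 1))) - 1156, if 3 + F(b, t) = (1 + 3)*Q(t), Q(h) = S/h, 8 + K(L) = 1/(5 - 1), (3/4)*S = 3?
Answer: -148208/47 ≈ -3153.4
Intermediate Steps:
S = 4 (S = (4/3)*3 = 4)
K(L) = -31/4 (K(L) = -8 + 1/(5 - 1) = -8 + 1/4 = -31/4)
Q(h) = 4/h
v(W, D) = -4 + W (v(W, D) = W - 4 = -4 + W)
F(b, t) = -3 + 16/t (F(b, t) = -3 + (1 + 3)*(4/t) = -3 + 4*(4/t) = -3 + 16/t)
(-1993 + F(43, v(K(0), 1))) - 1156 = (-1993 + (-3 + 16/(-4 - 31/4))) - 1156 = (-1993 + (-3 + 16/(-47/4))) - 1156 = (-1993 + (-3 + 16*(-4/47))) - 1156 = (-1993 + (-3 - 64/47)) - 1156 = (-1993 - 205/47) - 1156 = -93876/47 - 1156 = -148208/47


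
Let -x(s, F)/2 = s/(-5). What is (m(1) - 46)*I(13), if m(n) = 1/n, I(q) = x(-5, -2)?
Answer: 90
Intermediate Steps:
x(s, F) = 2*s/5 (x(s, F) = -2*s/(-5) = -2*s*(-1)/5 = -(-2)*s/5 = 2*s/5)
I(q) = -2 (I(q) = (⅖)*(-5) = -2)
(m(1) - 46)*I(13) = (1/1 - 46)*(-2) = (1 - 46)*(-2) = -45*(-2) = 90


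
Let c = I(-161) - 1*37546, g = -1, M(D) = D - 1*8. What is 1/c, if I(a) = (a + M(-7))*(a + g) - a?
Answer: -1/8873 ≈ -0.00011270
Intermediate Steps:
M(D) = -8 + D (M(D) = D - 8 = -8 + D)
I(a) = -a + (-1 + a)*(-15 + a) (I(a) = (a + (-8 - 7))*(a - 1) - a = (a - 15)*(-1 + a) - a = (-15 + a)*(-1 + a) - a = (-1 + a)*(-15 + a) - a = -a + (-1 + a)*(-15 + a))
c = -8873 (c = (15 + (-161)**2 - 17*(-161)) - 1*37546 = (15 + 25921 + 2737) - 37546 = 28673 - 37546 = -8873)
1/c = 1/(-8873) = -1/8873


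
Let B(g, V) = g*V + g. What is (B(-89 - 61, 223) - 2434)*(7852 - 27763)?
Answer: 717472974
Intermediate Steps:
B(g, V) = g + V*g (B(g, V) = V*g + g = g + V*g)
(B(-89 - 61, 223) - 2434)*(7852 - 27763) = ((-89 - 61)*(1 + 223) - 2434)*(7852 - 27763) = (-150*224 - 2434)*(-19911) = (-33600 - 2434)*(-19911) = -36034*(-19911) = 717472974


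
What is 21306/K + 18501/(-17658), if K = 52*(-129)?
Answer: -6948973/1645137 ≈ -4.2239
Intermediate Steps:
K = -6708
21306/K + 18501/(-17658) = 21306/(-6708) + 18501/(-17658) = 21306*(-1/6708) + 18501*(-1/17658) = -3551/1118 - 6167/5886 = -6948973/1645137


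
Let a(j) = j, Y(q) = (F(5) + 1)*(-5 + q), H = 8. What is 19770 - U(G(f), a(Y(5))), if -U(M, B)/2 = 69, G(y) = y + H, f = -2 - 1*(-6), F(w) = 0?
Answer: 19908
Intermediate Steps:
Y(q) = -5 + q (Y(q) = (0 + 1)*(-5 + q) = 1*(-5 + q) = -5 + q)
f = 4 (f = -2 + 6 = 4)
G(y) = 8 + y (G(y) = y + 8 = 8 + y)
U(M, B) = -138 (U(M, B) = -2*69 = -138)
19770 - U(G(f), a(Y(5))) = 19770 - 1*(-138) = 19770 + 138 = 19908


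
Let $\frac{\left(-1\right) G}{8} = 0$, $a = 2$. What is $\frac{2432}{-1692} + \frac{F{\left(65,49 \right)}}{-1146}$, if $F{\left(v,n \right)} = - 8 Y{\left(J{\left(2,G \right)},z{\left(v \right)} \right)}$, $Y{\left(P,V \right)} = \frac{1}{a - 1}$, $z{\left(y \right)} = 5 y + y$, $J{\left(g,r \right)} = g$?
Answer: $- \frac{115564}{80793} \approx -1.4304$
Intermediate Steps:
$G = 0$ ($G = \left(-8\right) 0 = 0$)
$z{\left(y \right)} = 6 y$
$Y{\left(P,V \right)} = 1$ ($Y{\left(P,V \right)} = \frac{1}{2 - 1} = 1^{-1} = 1$)
$F{\left(v,n \right)} = -8$ ($F{\left(v,n \right)} = \left(-8\right) 1 = -8$)
$\frac{2432}{-1692} + \frac{F{\left(65,49 \right)}}{-1146} = \frac{2432}{-1692} - \frac{8}{-1146} = 2432 \left(- \frac{1}{1692}\right) - - \frac{4}{573} = - \frac{608}{423} + \frac{4}{573} = - \frac{115564}{80793}$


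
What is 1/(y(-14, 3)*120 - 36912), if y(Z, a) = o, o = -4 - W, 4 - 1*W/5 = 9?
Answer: -1/34392 ≈ -2.9077e-5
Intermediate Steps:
W = -25 (W = 20 - 5*9 = 20 - 45 = -25)
o = 21 (o = -4 - 1*(-25) = -4 + 25 = 21)
y(Z, a) = 21
1/(y(-14, 3)*120 - 36912) = 1/(21*120 - 36912) = 1/(2520 - 36912) = 1/(-34392) = -1/34392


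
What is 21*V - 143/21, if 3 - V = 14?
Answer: -4994/21 ≈ -237.81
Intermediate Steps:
V = -11 (V = 3 - 1*14 = 3 - 14 = -11)
21*V - 143/21 = 21*(-11) - 143/21 = -231 - 143*1/21 = -231 - 143/21 = -4994/21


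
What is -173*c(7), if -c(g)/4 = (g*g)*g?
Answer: 237356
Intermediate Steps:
c(g) = -4*g**3 (c(g) = -4*g*g*g = -4*g**2*g = -4*g**3)
-173*c(7) = -(-692)*7**3 = -(-692)*343 = -173*(-1372) = 237356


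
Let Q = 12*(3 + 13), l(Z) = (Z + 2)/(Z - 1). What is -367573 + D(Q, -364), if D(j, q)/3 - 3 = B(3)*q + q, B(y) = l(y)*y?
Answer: -376846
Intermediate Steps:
l(Z) = (2 + Z)/(-1 + Z)
Q = 192 (Q = 12*16 = 192)
B(y) = y*(2 + y)/(-1 + y) (B(y) = ((2 + y)/(-1 + y))*y = y*(2 + y)/(-1 + y))
D(j, q) = 9 + 51*q/2 (D(j, q) = 9 + 3*((3*(2 + 3)/(-1 + 3))*q + q) = 9 + 3*((3*5/2)*q + q) = 9 + 3*((3*(½)*5)*q + q) = 9 + 3*(15*q/2 + q) = 9 + 3*(17*q/2) = 9 + 51*q/2)
-367573 + D(Q, -364) = -367573 + (9 + (51/2)*(-364)) = -367573 + (9 - 9282) = -367573 - 9273 = -376846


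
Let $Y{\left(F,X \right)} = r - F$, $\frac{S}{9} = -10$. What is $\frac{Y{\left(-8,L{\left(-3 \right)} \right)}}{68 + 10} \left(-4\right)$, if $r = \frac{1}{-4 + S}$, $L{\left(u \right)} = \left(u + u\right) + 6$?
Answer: $- \frac{751}{1833} \approx -0.40971$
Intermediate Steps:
$S = -90$ ($S = 9 \left(-10\right) = -90$)
$L{\left(u \right)} = 6 + 2 u$ ($L{\left(u \right)} = 2 u + 6 = 6 + 2 u$)
$r = - \frac{1}{94}$ ($r = \frac{1}{-4 - 90} = \frac{1}{-94} = - \frac{1}{94} \approx -0.010638$)
$Y{\left(F,X \right)} = - \frac{1}{94} - F$
$\frac{Y{\left(-8,L{\left(-3 \right)} \right)}}{68 + 10} \left(-4\right) = \frac{- \frac{1}{94} - -8}{68 + 10} \left(-4\right) = \frac{- \frac{1}{94} + 8}{78} \left(-4\right) = \frac{1}{78} \cdot \frac{751}{94} \left(-4\right) = \frac{751}{7332} \left(-4\right) = - \frac{751}{1833}$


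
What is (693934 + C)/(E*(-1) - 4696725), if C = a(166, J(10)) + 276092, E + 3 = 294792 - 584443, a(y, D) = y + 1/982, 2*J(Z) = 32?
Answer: -952728545/4327743722 ≈ -0.22014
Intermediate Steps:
J(Z) = 16 (J(Z) = (1/2)*32 = 16)
a(y, D) = 1/982 + y (a(y, D) = y + 1/982 = 1/982 + y)
E = -289654 (E = -3 + (294792 - 584443) = -3 - 289651 = -289654)
C = 271285357/982 (C = (1/982 + 166) + 276092 = 163013/982 + 276092 = 271285357/982 ≈ 2.7626e+5)
(693934 + C)/(E*(-1) - 4696725) = (693934 + 271285357/982)/(-289654*(-1) - 4696725) = 952728545/(982*(289654 - 4696725)) = (952728545/982)/(-4407071) = (952728545/982)*(-1/4407071) = -952728545/4327743722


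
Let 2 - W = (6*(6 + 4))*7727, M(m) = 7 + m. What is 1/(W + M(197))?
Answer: -1/463414 ≈ -2.1579e-6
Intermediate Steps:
W = -463618 (W = 2 - 6*(6 + 4)*7727 = 2 - 6*10*7727 = 2 - 60*7727 = 2 - 1*463620 = 2 - 463620 = -463618)
1/(W + M(197)) = 1/(-463618 + (7 + 197)) = 1/(-463618 + 204) = 1/(-463414) = -1/463414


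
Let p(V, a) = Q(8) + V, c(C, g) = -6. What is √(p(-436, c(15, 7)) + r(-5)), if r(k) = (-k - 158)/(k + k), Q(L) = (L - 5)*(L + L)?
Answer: I*√37270/10 ≈ 19.305*I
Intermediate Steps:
Q(L) = 2*L*(-5 + L) (Q(L) = (-5 + L)*(2*L) = 2*L*(-5 + L))
r(k) = (-158 - k)/(2*k) (r(k) = (-158 - k)/((2*k)) = (-158 - k)*(1/(2*k)) = (-158 - k)/(2*k))
p(V, a) = 48 + V (p(V, a) = 2*8*(-5 + 8) + V = 2*8*3 + V = 48 + V)
√(p(-436, c(15, 7)) + r(-5)) = √((48 - 436) + (½)*(-158 - 1*(-5))/(-5)) = √(-388 + (½)*(-⅕)*(-158 + 5)) = √(-388 + (½)*(-⅕)*(-153)) = √(-388 + 153/10) = √(-3727/10) = I*√37270/10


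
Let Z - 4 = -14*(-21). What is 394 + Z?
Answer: 692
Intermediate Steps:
Z = 298 (Z = 4 - 14*(-21) = 4 + 294 = 298)
394 + Z = 394 + 298 = 692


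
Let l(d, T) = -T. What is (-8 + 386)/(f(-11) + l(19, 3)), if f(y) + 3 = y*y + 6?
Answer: 378/121 ≈ 3.1240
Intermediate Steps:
f(y) = 3 + y**2 (f(y) = -3 + (y*y + 6) = -3 + (y**2 + 6) = -3 + (6 + y**2) = 3 + y**2)
(-8 + 386)/(f(-11) + l(19, 3)) = (-8 + 386)/((3 + (-11)**2) - 1*3) = 378/((3 + 121) - 3) = 378/(124 - 3) = 378/121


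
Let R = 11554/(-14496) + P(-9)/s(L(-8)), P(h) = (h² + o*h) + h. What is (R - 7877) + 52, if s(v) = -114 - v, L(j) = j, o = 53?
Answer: -3004765261/384144 ≈ -7822.0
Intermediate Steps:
P(h) = h² + 54*h (P(h) = (h² + 53*h) + h = h² + 54*h)
R = 1161539/384144 (R = 11554/(-14496) + (-9*(54 - 9))/(-114 - 1*(-8)) = 11554*(-1/14496) + (-9*45)/(-114 + 8) = -5777/7248 - 405/(-106) = -5777/7248 - 405*(-1/106) = -5777/7248 + 405/106 = 1161539/384144 ≈ 3.0237)
(R - 7877) + 52 = (1161539/384144 - 7877) + 52 = -3024740749/384144 + 52 = -3004765261/384144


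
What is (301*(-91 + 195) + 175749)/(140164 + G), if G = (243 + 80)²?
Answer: 207053/244493 ≈ 0.84687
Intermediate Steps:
G = 104329 (G = 323² = 104329)
(301*(-91 + 195) + 175749)/(140164 + G) = (301*(-91 + 195) + 175749)/(140164 + 104329) = (301*104 + 175749)/244493 = (31304 + 175749)*(1/244493) = 207053*(1/244493) = 207053/244493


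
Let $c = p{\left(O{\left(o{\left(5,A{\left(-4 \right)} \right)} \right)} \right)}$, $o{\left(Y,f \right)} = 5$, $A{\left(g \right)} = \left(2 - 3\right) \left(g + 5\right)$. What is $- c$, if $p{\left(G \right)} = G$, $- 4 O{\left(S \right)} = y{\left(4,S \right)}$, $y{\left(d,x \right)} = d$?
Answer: $1$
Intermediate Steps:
$A{\left(g \right)} = -5 - g$ ($A{\left(g \right)} = - (5 + g) = -5 - g$)
$O{\left(S \right)} = -1$ ($O{\left(S \right)} = \left(- \frac{1}{4}\right) 4 = -1$)
$c = -1$
$- c = \left(-1\right) \left(-1\right) = 1$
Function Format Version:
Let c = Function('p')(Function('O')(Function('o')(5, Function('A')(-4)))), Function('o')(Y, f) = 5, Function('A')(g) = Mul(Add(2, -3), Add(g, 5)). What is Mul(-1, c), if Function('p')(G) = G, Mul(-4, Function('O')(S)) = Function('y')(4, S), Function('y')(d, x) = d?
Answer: 1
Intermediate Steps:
Function('A')(g) = Add(-5, Mul(-1, g)) (Function('A')(g) = Mul(-1, Add(5, g)) = Add(-5, Mul(-1, g)))
Function('O')(S) = -1 (Function('O')(S) = Mul(Rational(-1, 4), 4) = -1)
c = -1
Mul(-1, c) = Mul(-1, -1) = 1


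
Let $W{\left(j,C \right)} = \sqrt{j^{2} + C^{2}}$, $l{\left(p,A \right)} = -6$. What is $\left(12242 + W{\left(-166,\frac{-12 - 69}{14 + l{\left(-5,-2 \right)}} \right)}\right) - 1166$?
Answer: $11076 + \frac{\sqrt{1770145}}{8} \approx 11242.0$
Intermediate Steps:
$W{\left(j,C \right)} = \sqrt{C^{2} + j^{2}}$
$\left(12242 + W{\left(-166,\frac{-12 - 69}{14 + l{\left(-5,-2 \right)}} \right)}\right) - 1166 = \left(12242 + \sqrt{\left(\frac{-12 - 69}{14 - 6}\right)^{2} + \left(-166\right)^{2}}\right) - 1166 = \left(12242 + \sqrt{\left(- \frac{81}{8}\right)^{2} + 27556}\right) - 1166 = \left(12242 + \sqrt{\frac{6561}{64} + 27556}\right) - 1166 = \left(12242 + \sqrt{\frac{1770145}{64}}\right) - 1166 = \left(12242 + \frac{\sqrt{1770145}}{8}\right) - 1166 = 11076 + \frac{\sqrt{1770145}}{8}$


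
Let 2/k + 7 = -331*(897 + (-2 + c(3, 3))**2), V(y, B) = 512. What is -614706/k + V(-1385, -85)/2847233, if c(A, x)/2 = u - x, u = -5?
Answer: 353680930802067854/2847233 ≈ 1.2422e+11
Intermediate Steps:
c(A, x) = -10 - 2*x (c(A, x) = 2*(-5 - x) = -10 - 2*x)
k = -1/202079 (k = 2/(-7 - 331*(897 + (-2 + (-10 - 2*3))**2)) = 2/(-7 - 331*(897 + (-2 + (-10 - 6))**2)) = 2/(-7 - 331*(897 + (-2 - 16)**2)) = 2/(-7 - 331*(897 + (-18)**2)) = 2/(-7 - 331*(897 + 324)) = 2/(-7 - 331*1221) = 2/(-7 - 404151) = 2/(-404158) = 2*(-1/404158) = -1/202079 ≈ -4.9486e-6)
-614706/k + V(-1385, -85)/2847233 = -614706/(-1/202079) + 512/2847233 = -614706*(-202079) + 512*(1/2847233) = 124219173774 + 512/2847233 = 353680930802067854/2847233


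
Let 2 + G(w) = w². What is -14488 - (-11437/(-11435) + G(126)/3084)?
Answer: -255571967209/17632770 ≈ -14494.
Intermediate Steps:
G(w) = -2 + w²
-14488 - (-11437/(-11435) + G(126)/3084) = -14488 - (-11437/(-11435) + (-2 + 126²)/3084) = -14488 - (-11437*(-1/11435) + (-2 + 15876)*(1/3084)) = -14488 - (11437/11435 + 15874*(1/3084)) = -14488 - (11437/11435 + 7937/1542) = -14488 - 1*108395449/17632770 = -14488 - 108395449/17632770 = -255571967209/17632770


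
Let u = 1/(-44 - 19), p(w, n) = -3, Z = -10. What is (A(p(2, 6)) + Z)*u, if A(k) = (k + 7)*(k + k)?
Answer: 34/63 ≈ 0.53968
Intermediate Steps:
A(k) = 2*k*(7 + k) (A(k) = (7 + k)*(2*k) = 2*k*(7 + k))
u = -1/63 (u = 1/(-63) = -1/63 ≈ -0.015873)
(A(p(2, 6)) + Z)*u = (2*(-3)*(7 - 3) - 10)*(-1/63) = (2*(-3)*4 - 10)*(-1/63) = (-24 - 10)*(-1/63) = -34*(-1/63) = 34/63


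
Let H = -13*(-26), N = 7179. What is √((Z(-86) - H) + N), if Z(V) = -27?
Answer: √6814 ≈ 82.547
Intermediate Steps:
H = 338
√((Z(-86) - H) + N) = √((-27 - 1*338) + 7179) = √((-27 - 338) + 7179) = √(-365 + 7179) = √6814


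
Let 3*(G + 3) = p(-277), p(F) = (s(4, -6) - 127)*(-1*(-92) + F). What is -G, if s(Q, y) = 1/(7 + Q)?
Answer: -258161/33 ≈ -7823.1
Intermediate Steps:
p(F) = -128432/11 - 1396*F/11 (p(F) = (1/(7 + 4) - 127)*(-1*(-92) + F) = (1/11 - 127)*(92 + F) = -1396*(92 + F)/11 = -128432/11 - 1396*F/11)
G = 258161/33 (G = -3 + (-128432/11 - 1396/11*(-277))/3 = -3 + (-128432/11 + 386692/11)/3 = -3 + (⅓)*(258260/11) = -3 + 258260/33 = 258161/33 ≈ 7823.1)
-G = -1*258161/33 = -258161/33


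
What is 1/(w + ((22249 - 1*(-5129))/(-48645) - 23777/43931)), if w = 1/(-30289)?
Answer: -7192033848895/7940583212498 ≈ -0.90573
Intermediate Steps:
w = -1/30289 ≈ -3.3015e-5
1/(w + ((22249 - 1*(-5129))/(-48645) - 23777/43931)) = 1/(-1/30289 + ((22249 - 1*(-5129))/(-48645) - 23777/43931)) = 1/(-1/30289 + ((22249 + 5129)*(-1/48645) - 23777*1/43931)) = 1/(-1/30289 + (27378*(-1/48645) - 23777/43931)) = 1/(-1/30289 + (-3042/5405 - 23777/43931)) = 1/(-1/30289 - 262152787/237447055) = 1/(-7940583212498/7192033848895) = -7192033848895/7940583212498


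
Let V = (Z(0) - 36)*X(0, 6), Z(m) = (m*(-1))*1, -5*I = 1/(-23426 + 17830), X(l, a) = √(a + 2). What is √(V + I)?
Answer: √(6995 - 14091847200*√2)/13990 ≈ 10.091*I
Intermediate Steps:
X(l, a) = √(2 + a)
I = 1/27980 (I = -1/(5*(-23426 + 17830)) = -⅕/(-5596) = -⅕*(-1/5596) = 1/27980 ≈ 3.5740e-5)
Z(m) = -m (Z(m) = -m*1 = -m)
V = -72*√2 (V = (-1*0 - 36)*√(2 + 6) = (0 - 36)*√8 = -72*√2 ≈ -101.82)
√(V + I) = √(-72*√2 + 1/27980) = √(1/27980 - 72*√2)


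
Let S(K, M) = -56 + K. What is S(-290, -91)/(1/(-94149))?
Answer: 32575554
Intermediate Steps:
S(-290, -91)/(1/(-94149)) = (-56 - 290)/(1/(-94149)) = -346/(-1/94149) = -346*(-94149) = 32575554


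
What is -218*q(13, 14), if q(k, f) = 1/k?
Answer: -218/13 ≈ -16.769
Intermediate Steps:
-218*q(13, 14) = -218/13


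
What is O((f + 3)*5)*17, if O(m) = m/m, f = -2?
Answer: 17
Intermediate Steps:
O(m) = 1
O((f + 3)*5)*17 = 1*17 = 17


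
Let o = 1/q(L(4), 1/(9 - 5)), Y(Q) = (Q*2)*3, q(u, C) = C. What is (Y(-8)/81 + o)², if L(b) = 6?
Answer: 8464/729 ≈ 11.610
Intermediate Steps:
Y(Q) = 6*Q (Y(Q) = (2*Q)*3 = 6*Q)
o = 4 (o = 1/(1/(9 - 5)) = 1/(1/4) = 1/(¼) = 4)
(Y(-8)/81 + o)² = ((6*(-8))/81 + 4)² = (-48*1/81 + 4)² = (-16/27 + 4)² = (92/27)² = 8464/729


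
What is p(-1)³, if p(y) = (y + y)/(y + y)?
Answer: 1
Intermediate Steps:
p(y) = 1 (p(y) = (2*y)/((2*y)) = (2*y)*(1/(2*y)) = 1)
p(-1)³ = 1³ = 1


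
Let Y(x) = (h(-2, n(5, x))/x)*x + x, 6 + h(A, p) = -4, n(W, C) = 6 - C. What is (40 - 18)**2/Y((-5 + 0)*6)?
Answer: -121/10 ≈ -12.100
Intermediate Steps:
h(A, p) = -10 (h(A, p) = -6 - 4 = -10)
Y(x) = -10 + x (Y(x) = (-10/x)*x + x = -10 + x)
(40 - 18)**2/Y((-5 + 0)*6) = (40 - 18)**2/(-10 + (-5 + 0)*6) = 22**2/(-10 - 5*6) = 484/(-10 - 30) = 484/(-40) = 484*(-1/40) = -121/10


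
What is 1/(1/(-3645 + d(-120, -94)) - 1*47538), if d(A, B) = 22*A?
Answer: -6285/298776331 ≈ -2.1036e-5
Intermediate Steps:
1/(1/(-3645 + d(-120, -94)) - 1*47538) = 1/(1/(-3645 + 22*(-120)) - 1*47538) = 1/(1/(-3645 - 2640) - 47538) = 1/(1/(-6285) - 47538) = 1/(-1/6285 - 47538) = 1/(-298776331/6285) = -6285/298776331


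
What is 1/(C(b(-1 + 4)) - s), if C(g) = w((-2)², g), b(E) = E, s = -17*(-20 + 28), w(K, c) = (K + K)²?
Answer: 1/200 ≈ 0.0050000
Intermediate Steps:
w(K, c) = 4*K² (w(K, c) = (2*K)² = 4*K²)
s = -136 (s = -17*8 = -136)
C(g) = 64 (C(g) = 4*((-2)²)² = 4*4² = 4*16 = 64)
1/(C(b(-1 + 4)) - s) = 1/(64 - 1*(-136)) = 1/(64 + 136) = 1/200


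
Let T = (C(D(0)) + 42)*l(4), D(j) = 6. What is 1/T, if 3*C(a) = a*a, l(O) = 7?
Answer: 1/378 ≈ 0.0026455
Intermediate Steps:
C(a) = a**2/3 (C(a) = (a*a)/3 = a**2/3)
T = 378 (T = ((1/3)*6**2 + 42)*7 = ((1/3)*36 + 42)*7 = (12 + 42)*7 = 54*7 = 378)
1/T = 1/378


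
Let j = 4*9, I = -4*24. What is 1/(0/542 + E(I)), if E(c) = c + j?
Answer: -1/60 ≈ -0.016667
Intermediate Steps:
I = -96
j = 36
E(c) = 36 + c (E(c) = c + 36 = 36 + c)
1/(0/542 + E(I)) = 1/(0/542 + (36 - 96)) = 1/(0*(1/542) - 60) = 1/(0 - 60) = 1/(-60) = -1/60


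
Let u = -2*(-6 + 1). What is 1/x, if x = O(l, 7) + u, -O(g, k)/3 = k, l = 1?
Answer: -1/11 ≈ -0.090909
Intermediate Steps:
O(g, k) = -3*k
u = 10 (u = -2*(-5) = 10)
x = -11 (x = -3*7 + 10 = -21 + 10 = -11)
1/x = 1/(-11) = -1/11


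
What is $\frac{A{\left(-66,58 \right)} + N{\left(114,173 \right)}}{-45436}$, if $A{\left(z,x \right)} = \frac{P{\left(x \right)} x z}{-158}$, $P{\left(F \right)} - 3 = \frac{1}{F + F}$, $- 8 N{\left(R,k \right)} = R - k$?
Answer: $- \frac{50729}{28715552} \approx -0.0017666$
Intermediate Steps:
$N{\left(R,k \right)} = - \frac{R}{8} + \frac{k}{8}$ ($N{\left(R,k \right)} = - \frac{R - k}{8} = - \frac{R}{8} + \frac{k}{8}$)
$P{\left(F \right)} = 3 + \frac{1}{2 F}$ ($P{\left(F \right)} = 3 + \frac{1}{F + F} = 3 + \frac{1}{2 F}$)
$A{\left(z,x \right)} = - \frac{x z \left(3 + \frac{1}{2 x}\right)}{158}$ ($A{\left(z,x \right)} = \frac{\left(3 + \frac{1}{2 x}\right) x z}{-158} = x \left(3 + \frac{1}{2 x}\right) z \left(- \frac{1}{158}\right) = x z \left(3 + \frac{1}{2 x}\right) \left(- \frac{1}{158}\right) = - \frac{x z \left(3 + \frac{1}{2 x}\right)}{158}$)
$\frac{A{\left(-66,58 \right)} + N{\left(114,173 \right)}}{-45436} = \frac{\left(- \frac{1}{316}\right) \left(-66\right) \left(1 + 6 \cdot 58\right) + \left(\left(- \frac{1}{8}\right) 114 + \frac{1}{8} \cdot 173\right)}{-45436} = \left(\left(- \frac{1}{316}\right) \left(-66\right) \left(1 + 348\right) + \left(- \frac{57}{4} + \frac{173}{8}\right)\right) \left(- \frac{1}{45436}\right) = \left(\left(- \frac{1}{316}\right) \left(-66\right) 349 + \frac{59}{8}\right) \left(- \frac{1}{45436}\right) = \left(\frac{11517}{158} + \frac{59}{8}\right) \left(- \frac{1}{45436}\right) = \frac{50729}{632} \left(- \frac{1}{45436}\right) = - \frac{50729}{28715552}$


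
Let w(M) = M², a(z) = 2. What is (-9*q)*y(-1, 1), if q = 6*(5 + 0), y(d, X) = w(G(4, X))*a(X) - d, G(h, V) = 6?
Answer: -19710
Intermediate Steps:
y(d, X) = 72 - d (y(d, X) = 6²*2 - d = 36*2 - d = 72 - d)
q = 30 (q = 6*5 = 30)
(-9*q)*y(-1, 1) = (-9*30)*(72 - 1*(-1)) = -270*(72 + 1) = -270*73 = -19710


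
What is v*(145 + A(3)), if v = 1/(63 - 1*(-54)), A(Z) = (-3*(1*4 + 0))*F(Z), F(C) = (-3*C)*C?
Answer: 469/117 ≈ 4.0085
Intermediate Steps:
F(C) = -3*C²
A(Z) = 36*Z² (A(Z) = (-3*(1*4 + 0))*(-3*Z²) = (-3*(4 + 0))*(-3*Z²) = (-3*4)*(-3*Z²) = -(-36)*Z² = 36*Z²)
v = 1/117 (v = 1/(63 + 54) = 1/117 ≈ 0.0085470)
v*(145 + A(3)) = (145 + 36*3²)/117 = (145 + 36*9)/117 = (145 + 324)/117 = (1/117)*469 = 469/117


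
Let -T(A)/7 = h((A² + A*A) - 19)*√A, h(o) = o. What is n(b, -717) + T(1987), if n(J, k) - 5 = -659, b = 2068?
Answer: -654 - 55274233*√1987 ≈ -2.4639e+9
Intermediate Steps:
n(J, k) = -654 (n(J, k) = 5 - 659 = -654)
T(A) = -7*√A*(-19 + 2*A²) (T(A) = -7*((A² + A*A) - 19)*√A = -7*((A² + A²) - 19)*√A = -7*(2*A² - 19)*√A = -7*(-19 + 2*A²)*√A = -7*√A*(-19 + 2*A²))
n(b, -717) + T(1987) = -654 + √1987*(133 - 14*1987²) = -654 + √1987*(133 - 14*3948169) = -654 + √1987*(133 - 55274366) = -654 + √1987*(-55274233) = -654 - 55274233*√1987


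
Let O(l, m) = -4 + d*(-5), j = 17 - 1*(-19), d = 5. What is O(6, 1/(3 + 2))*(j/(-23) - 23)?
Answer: 16385/23 ≈ 712.39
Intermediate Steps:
j = 36 (j = 17 + 19 = 36)
O(l, m) = -29 (O(l, m) = -4 + 5*(-5) = -4 - 25 = -29)
O(6, 1/(3 + 2))*(j/(-23) - 23) = -29*(36/(-23) - 23) = -29*(36*(-1/23) - 23) = -29*(-36/23 - 23) = -29*(-565/23) = 16385/23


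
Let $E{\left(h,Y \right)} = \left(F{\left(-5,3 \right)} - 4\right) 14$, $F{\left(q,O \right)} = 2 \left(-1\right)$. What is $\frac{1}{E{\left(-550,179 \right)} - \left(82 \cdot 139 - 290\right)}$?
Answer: $- \frac{1}{11192} \approx -8.935 \cdot 10^{-5}$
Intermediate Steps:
$F{\left(q,O \right)} = -2$
$E{\left(h,Y \right)} = -84$ ($E{\left(h,Y \right)} = \left(-2 - 4\right) 14 = \left(-6\right) 14 = -84$)
$\frac{1}{E{\left(-550,179 \right)} - \left(82 \cdot 139 - 290\right)} = \frac{1}{-84 - \left(82 \cdot 139 - 290\right)} = \frac{1}{-84 - \left(11398 - 290\right)} = \frac{1}{-84 - 11108} = \frac{1}{-11192} = - \frac{1}{11192}$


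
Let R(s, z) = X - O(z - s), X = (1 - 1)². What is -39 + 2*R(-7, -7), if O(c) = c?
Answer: -39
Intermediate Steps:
X = 0 (X = 0² = 0)
R(s, z) = s - z (R(s, z) = 0 - (z - s) = 0 + (s - z) = s - z)
-39 + 2*R(-7, -7) = -39 + 2*(-7 - 1*(-7)) = -39 + 2*(-7 + 7) = -39 + 2*0 = -39 + 0 = -39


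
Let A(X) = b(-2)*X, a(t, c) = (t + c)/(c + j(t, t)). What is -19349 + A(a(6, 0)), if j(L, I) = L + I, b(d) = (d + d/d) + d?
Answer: -38701/2 ≈ -19351.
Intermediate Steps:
b(d) = 1 + 2*d (b(d) = (d + 1) + d = (1 + d) + d = 1 + 2*d)
j(L, I) = I + L
a(t, c) = (c + t)/(c + 2*t) (a(t, c) = (t + c)/(c + (t + t)) = (c + t)/(c + 2*t))
A(X) = -3*X (A(X) = (1 + 2*(-2))*X = (1 - 4)*X = -3*X)
-19349 + A(a(6, 0)) = -19349 - 3*(0 + 6)/(0 + 2*6) = -19349 - 3*6/(0 + 12) = -19349 - 3*6/12 = -19349 - 6/4 = -19349 - 3*1/2 = -19349 - 3/2 = -38701/2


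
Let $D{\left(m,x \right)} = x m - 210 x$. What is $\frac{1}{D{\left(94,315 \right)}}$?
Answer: $- \frac{1}{36540} \approx -2.7367 \cdot 10^{-5}$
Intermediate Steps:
$D{\left(m,x \right)} = - 210 x + m x$ ($D{\left(m,x \right)} = m x - 210 x = - 210 x + m x$)
$\frac{1}{D{\left(94,315 \right)}} = \frac{1}{315 \left(-210 + 94\right)} = \frac{1}{315 \left(-116\right)} = \frac{1}{-36540} = - \frac{1}{36540}$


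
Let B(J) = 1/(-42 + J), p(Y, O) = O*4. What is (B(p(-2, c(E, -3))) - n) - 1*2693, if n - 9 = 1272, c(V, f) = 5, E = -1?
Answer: -87429/22 ≈ -3974.0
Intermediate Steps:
n = 1281 (n = 9 + 1272 = 1281)
p(Y, O) = 4*O
(B(p(-2, c(E, -3))) - n) - 1*2693 = (1/(-42 + 4*5) - 1*1281) - 1*2693 = (1/(-42 + 20) - 1281) - 2693 = (1/(-22) - 1281) - 2693 = (-1/22 - 1281) - 2693 = -28183/22 - 2693 = -87429/22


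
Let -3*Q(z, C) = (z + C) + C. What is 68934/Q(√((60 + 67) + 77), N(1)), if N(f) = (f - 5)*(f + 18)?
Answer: 7858476/5725 + 103401*√51/5725 ≈ 1501.6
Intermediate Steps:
N(f) = (-5 + f)*(18 + f)
Q(z, C) = -2*C/3 - z/3 (Q(z, C) = -((z + C) + C)/3 = -((C + z) + C)/3 = -(z + 2*C)/3 = -2*C/3 - z/3)
68934/Q(√((60 + 67) + 77), N(1)) = 68934/(-2*(-90 + 1² + 13*1)/3 - √((60 + 67) + 77)/3) = 68934/(-2*(-90 + 1 + 13)/3 - √(127 + 77)/3) = 68934/(-⅔*(-76) - 2*√51/3) = 68934/(152/3 - 2*√51/3)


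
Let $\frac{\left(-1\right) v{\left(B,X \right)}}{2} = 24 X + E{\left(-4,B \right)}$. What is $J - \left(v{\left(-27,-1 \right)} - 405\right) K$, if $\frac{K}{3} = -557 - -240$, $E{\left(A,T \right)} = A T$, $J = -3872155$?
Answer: $-4417078$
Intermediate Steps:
$K = -951$ ($K = 3 \left(-557 - -240\right) = 3 \left(-557 + 240\right) = 3 \left(-317\right) = -951$)
$v{\left(B,X \right)} = - 48 X + 8 B$ ($v{\left(B,X \right)} = - 2 \left(24 X - 4 B\right) = - 2 \left(- 4 B + 24 X\right) = - 48 X + 8 B$)
$J - \left(v{\left(-27,-1 \right)} - 405\right) K = -3872155 - \left(\left(\left(-48\right) \left(-1\right) + 8 \left(-27\right)\right) - 405\right) \left(-951\right) = -3872155 - \left(\left(48 - 216\right) - 405\right) \left(-951\right) = -3872155 - \left(-168 - 405\right) \left(-951\right) = -3872155 - \left(-573\right) \left(-951\right) = -3872155 - 544923 = -4417078$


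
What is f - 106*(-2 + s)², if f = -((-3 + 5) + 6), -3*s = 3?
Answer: -962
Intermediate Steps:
s = -1 (s = -⅓*3 = -1)
f = -8 (f = -(2 + 6) = -1*8 = -8)
f - 106*(-2 + s)² = -8 - 106*(-2 - 1)² = -8 - 106*(-3)² = -8 - 106*9 = -8 - 954 = -962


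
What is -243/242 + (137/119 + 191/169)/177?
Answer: -284630259/287144858 ≈ -0.99124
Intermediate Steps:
-243/242 + (137/119 + 191/169)/177 = -243*1/242 + (137*(1/119) + 191*(1/169))*(1/177) = -243/242 + (137/119 + 191/169)*(1/177) = -243/242 + (45882/20111)*(1/177) = -243/242 + 15294/1186549 = -284630259/287144858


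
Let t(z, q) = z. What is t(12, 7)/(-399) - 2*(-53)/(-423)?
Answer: -15790/56259 ≈ -0.28067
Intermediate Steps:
t(12, 7)/(-399) - 2*(-53)/(-423) = 12/(-399) - 2*(-53)/(-423) = 12*(-1/399) + 106*(-1/423) = -4/133 - 106/423 = -15790/56259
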